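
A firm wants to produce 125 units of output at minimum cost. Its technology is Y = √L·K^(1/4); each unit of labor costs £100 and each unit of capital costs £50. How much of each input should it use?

Cost minimization requires the marginal rate of technical substitution to equal the input-price ratio: MP_L/MP_K = w/r.
Here MP_L/MP_K = (1/2)·(K/L)/(1/4) = 2·(K/L). Setting this equal to 100/50 = 2 gives K = L.
Substituting into Y = 125: L^(1/2)·(L)^(1/4) = 125.
Solving, L = 625 and K = 625.

L* = 625, K* = 625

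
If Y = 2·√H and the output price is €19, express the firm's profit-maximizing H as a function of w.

H(w) = 361/w²

MP_H = (1/2)·2·H^(-1/2) = H^(-1/2).
Setting P·MP_H = w: 19·H^(-1/2) = w.
Solving for H: H^(-1/2) = w/19, so H = (19/w)^(2).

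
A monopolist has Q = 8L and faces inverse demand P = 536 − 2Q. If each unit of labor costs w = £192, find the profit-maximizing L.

L* = 16

Marginal revenue from the inverse demand is MR = 536 − 4Q.
The marginal product is MP_L = 8.
A monopolist hires until marginal revenue product equals the wage: MR·MP_L = w.
(536 − 32L)·8 = 192, so L = 16.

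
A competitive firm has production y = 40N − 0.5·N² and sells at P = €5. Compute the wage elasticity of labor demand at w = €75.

From P·MP_N = w with MP_N = 40 − N, labor demand is N(w) = 40 − w/5.
dN/dw = −1/(5) = -0.2.
At w = 75, N = 25, so ε = (dN/dw)·(w/N) = (-0.2)·(75/25) = -0.6.

ε = -0.6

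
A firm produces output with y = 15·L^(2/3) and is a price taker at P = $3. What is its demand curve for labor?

L(w) = 27000/w³

MP_L = (2/3)·15·L^(-1/3) = 10·L^(-1/3).
Setting P·MP_L = w: 30·L^(-1/3) = w.
Solving for L: L^(-1/3) = w/30, so L = (30/w)^(3).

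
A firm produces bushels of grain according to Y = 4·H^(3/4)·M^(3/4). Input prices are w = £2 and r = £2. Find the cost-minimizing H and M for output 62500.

Cost minimization requires the marginal rate of technical substitution to equal the input-price ratio: MP_H/MP_M = w/r.
Here MP_H/MP_M = (3/4)·(M/H)/(3/4) = (M/H). Setting this equal to 2/2 = 1 gives M = H.
Substituting into Y = 62500: 4·H^(3/4)·(H)^(3/4) = 62500.
Solving, H = 625 and M = 625.

H* = 625, M* = 625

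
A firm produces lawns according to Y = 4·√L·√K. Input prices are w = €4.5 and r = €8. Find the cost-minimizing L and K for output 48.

Cost minimization requires the marginal rate of technical substitution to equal the input-price ratio: MP_L/MP_K = w/r.
Here MP_L/MP_K = (1/2)·(K/L)/(1/2) = (K/L). Setting this equal to 4.5/8 = 0.5625 gives K = 0.5625L.
Substituting into Y = 48: 4·L^(1/2)·(0.5625L)^(1/2) = 48.
Solving, L = 16 and K = 9.

L* = 16, K* = 9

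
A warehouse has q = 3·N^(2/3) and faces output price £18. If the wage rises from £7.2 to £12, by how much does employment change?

From P·MP_N = w with MP_N = 2·N^(-1/3), the labor demand is N(w) = (36/w)^(3).
At w = 7.2: N = 125. At w = 12: N = 27.
ΔN = 27 − 125 = -98.

ΔN = -98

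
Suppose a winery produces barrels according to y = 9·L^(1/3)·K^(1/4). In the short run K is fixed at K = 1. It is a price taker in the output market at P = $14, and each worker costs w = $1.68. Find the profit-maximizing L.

With K = 1, MP_L = (1/3)·9·L^(-2/3)·1^(1/4) = 3·L^(-2/3).
Profit maximization for a price taker requires P·MP_L = w: 14·3·L^(-2/3) = 1.68.
So L^(-2/3) = 0.04, which gives L = 125.

L* = 125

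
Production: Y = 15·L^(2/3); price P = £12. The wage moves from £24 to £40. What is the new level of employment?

L* = 27

From P·MP_L = w with MP_L = 10·L^(-1/3), the labor demand is L(w) = (120/w)^(3).
At w = 24: L = 125. At w = 40: L = 27.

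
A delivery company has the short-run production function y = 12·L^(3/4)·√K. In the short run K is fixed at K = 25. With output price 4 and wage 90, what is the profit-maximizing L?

With K = 25, MP_L = (3/4)·12·L^(-1/4)·25^(1/2) = 45·L^(-1/4).
Profit maximization for a price taker requires P·MP_L = w: 4·45·L^(-1/4) = 90.
So L^(-1/4) = 0.5, which gives L = 16.

L* = 16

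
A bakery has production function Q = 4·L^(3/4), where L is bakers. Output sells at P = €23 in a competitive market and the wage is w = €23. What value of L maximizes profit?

L* = 81

MP_L = (3/4)·4·L^(-1/4) = 3·L^(-1/4).
Profit maximization for a price taker requires P·MP_L = w: 23·3·L^(-1/4) = 23.
So L^(-1/4) = 1/3, which gives L = 81.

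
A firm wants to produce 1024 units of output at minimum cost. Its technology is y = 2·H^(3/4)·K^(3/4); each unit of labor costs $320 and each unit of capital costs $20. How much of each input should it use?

H* = 16, K* = 256

Cost minimization requires the marginal rate of technical substitution to equal the input-price ratio: MP_H/MP_K = w/r.
Here MP_H/MP_K = (3/4)·(K/H)/(3/4) = (K/H). Setting this equal to 320/20 = 16 gives K = 16H.
Substituting into y = 1024: 2·H^(3/4)·(16H)^(3/4) = 1024.
Solving, H = 16 and K = 256.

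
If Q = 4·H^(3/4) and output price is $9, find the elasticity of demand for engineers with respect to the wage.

MP_H = (3/4)·4·H^(-1/4), so P·MP_H = w gives 27·H^(-1/4) = w.
Solving, H(w) = (27/w)^(4). This is a constant-elasticity form: H ∝ w^(−4), so ε = −4.

ε = -4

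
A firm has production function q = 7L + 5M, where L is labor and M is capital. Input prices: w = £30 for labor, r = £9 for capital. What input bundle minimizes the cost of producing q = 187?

L* = 0, M* = 37.4

The inputs are perfect substitutes, so the firm uses whichever has the lower cost per unit of output.
Cost per unit of output via L is w/7 = 30/7; via M it is r/5 = 1.8. M is cheaper.
Producing q = 187 with M alone: L = 0, M = 37.4.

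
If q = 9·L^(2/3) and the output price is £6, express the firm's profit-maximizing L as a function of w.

MP_L = (2/3)·9·L^(-1/3) = 6·L^(-1/3).
Setting P·MP_L = w: 36·L^(-1/3) = w.
Solving for L: L^(-1/3) = w/36, so L = (36/w)^(3).

L(w) = 46656/w³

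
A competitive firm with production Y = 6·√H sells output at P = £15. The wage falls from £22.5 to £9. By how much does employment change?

ΔH = 21

From P·MP_H = w with MP_H = 3·H^(-1/2), the labor demand is H(w) = (45/w)^(2).
At w = 22.5: H = 4. At w = 9: H = 25.
ΔH = 25 − 4 = 21.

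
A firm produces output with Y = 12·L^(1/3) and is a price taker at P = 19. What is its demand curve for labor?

L(w) = (76/w)^(3/2)

MP_L = (1/3)·12·L^(-2/3) = 4·L^(-2/3).
Setting P·MP_L = w: 76·L^(-2/3) = w.
Solving for L: L^(-2/3) = w/76, so L = (76/w)^(3/2).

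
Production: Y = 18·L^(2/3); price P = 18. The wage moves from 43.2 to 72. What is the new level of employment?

L* = 27

From P·MP_L = w with MP_L = 12·L^(-1/3), the labor demand is L(w) = (216/w)^(3).
At w = 43.2: L = 125. At w = 72: L = 27.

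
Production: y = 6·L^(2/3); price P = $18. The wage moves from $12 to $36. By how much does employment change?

From P·MP_L = w with MP_L = 4·L^(-1/3), the labor demand is L(w) = (72/w)^(3).
At w = 12: L = 216. At w = 36: L = 8.
ΔL = 8 − 216 = -208.

ΔL = -208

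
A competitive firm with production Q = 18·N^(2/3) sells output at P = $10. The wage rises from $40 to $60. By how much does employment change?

ΔN = -19

From P·MP_N = w with MP_N = 12·N^(-1/3), the labor demand is N(w) = (120/w)^(3).
At w = 40: N = 27. At w = 60: N = 8.
ΔN = 8 − 27 = -19.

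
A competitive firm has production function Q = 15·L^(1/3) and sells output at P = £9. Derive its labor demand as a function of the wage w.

L(w) = (45/w)^(3/2)

MP_L = (1/3)·15·L^(-2/3) = 5·L^(-2/3).
Setting P·MP_L = w: 45·L^(-2/3) = w.
Solving for L: L^(-2/3) = w/45, so L = (45/w)^(3/2).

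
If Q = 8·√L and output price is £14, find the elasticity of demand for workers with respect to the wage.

ε = -2

MP_L = (1/2)·8·L^(-1/2), so P·MP_L = w gives 56·L^(-1/2) = w.
Solving, L(w) = (56/w)^(2). This is a constant-elasticity form: L ∝ w^(−2), so ε = −2.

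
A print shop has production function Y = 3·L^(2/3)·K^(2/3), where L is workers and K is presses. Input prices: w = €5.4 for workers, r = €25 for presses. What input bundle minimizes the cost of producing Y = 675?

L* = 125, K* = 27

Cost minimization requires the marginal rate of technical substitution to equal the input-price ratio: MP_L/MP_K = w/r.
Here MP_L/MP_K = (2/3)·(K/L)/(2/3) = (K/L). Setting this equal to 5.4/25 = 0.216 gives K = 0.216L.
Substituting into Y = 675: 3·L^(2/3)·(0.216L)^(2/3) = 675.
Solving, L = 125 and K = 27.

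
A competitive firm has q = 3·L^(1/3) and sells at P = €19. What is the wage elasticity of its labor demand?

ε = -1.5

MP_L = (1/3)·3·L^(-2/3), so P·MP_L = w gives 19·L^(-2/3) = w.
Solving, L(w) = (19/w)^(3/2). This is a constant-elasticity form: L ∝ w^(−3/2), so ε = −3/2.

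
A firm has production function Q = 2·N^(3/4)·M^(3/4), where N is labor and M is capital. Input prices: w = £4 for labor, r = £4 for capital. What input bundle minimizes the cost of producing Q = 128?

Cost minimization requires the marginal rate of technical substitution to equal the input-price ratio: MP_N/MP_M = w/r.
Here MP_N/MP_M = (3/4)·(M/N)/(3/4) = (M/N). Setting this equal to 4/4 = 1 gives M = N.
Substituting into Q = 128: 2·N^(3/4)·(N)^(3/4) = 128.
Solving, N = 16 and M = 16.

N* = 16, M* = 16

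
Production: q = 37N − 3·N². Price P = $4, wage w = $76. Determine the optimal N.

The marginal product of N is MP_N = 37 − 6N.
A price-taking firm hires until the value of the marginal product equals the wage: P·MP_N = w, so 4·(37 − 6N) = 76.
Then 37 − 6N = 19, giving N = 3.

N* = 3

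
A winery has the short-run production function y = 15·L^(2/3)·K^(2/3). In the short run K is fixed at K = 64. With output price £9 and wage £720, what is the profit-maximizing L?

With K = 64, MP_L = (2/3)·15·L^(-1/3)·64^(2/3) = 160·L^(-1/3).
Profit maximization for a price taker requires P·MP_L = w: 9·160·L^(-1/3) = 720.
So L^(-1/3) = 0.5, which gives L = 8.

L* = 8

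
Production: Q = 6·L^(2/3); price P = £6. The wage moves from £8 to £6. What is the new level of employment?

L* = 64

From P·MP_L = w with MP_L = 4·L^(-1/3), the labor demand is L(w) = (24/w)^(3).
At w = 8: L = 27. At w = 6: L = 64.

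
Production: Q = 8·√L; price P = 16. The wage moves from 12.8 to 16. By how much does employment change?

From P·MP_L = w with MP_L = 4·L^(-1/2), the labor demand is L(w) = (64/w)^(2).
At w = 12.8: L = 25. At w = 16: L = 16.
ΔL = 16 − 25 = -9.

ΔL = -9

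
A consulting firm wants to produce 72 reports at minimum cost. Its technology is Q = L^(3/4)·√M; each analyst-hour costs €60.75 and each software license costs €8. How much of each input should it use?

L* = 16, M* = 81

Cost minimization requires the marginal rate of technical substitution to equal the input-price ratio: MP_L/MP_M = w/r.
Here MP_L/MP_M = (3/4)·(M/L)/(1/2) = 1.5·(M/L). Setting this equal to 60.75/8 = 7.59375 gives M = 5.0625L.
Substituting into Q = 72: L^(3/4)·(5.0625L)^(1/2) = 72.
Solving, L = 16 and M = 81.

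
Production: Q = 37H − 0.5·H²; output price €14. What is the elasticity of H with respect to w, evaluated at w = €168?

ε = -0.48

From P·MP_H = w with MP_H = 37 − H, labor demand is H(w) = 37 − w/14.
dH/dw = −1/(14) = -1/14.
At w = 168, H = 25, so ε = (dH/dw)·(w/H) = (-1/14)·(168/25) = -0.48.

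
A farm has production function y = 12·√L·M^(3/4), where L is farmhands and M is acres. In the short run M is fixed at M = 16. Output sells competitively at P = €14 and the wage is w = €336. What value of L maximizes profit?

With M = 16, MP_L = (1/2)·12·L^(-1/2)·16^(3/4) = 48·L^(-1/2).
Profit maximization for a price taker requires P·MP_L = w: 14·48·L^(-1/2) = 336.
So L^(-1/2) = 0.5, which gives L = 4.

L* = 4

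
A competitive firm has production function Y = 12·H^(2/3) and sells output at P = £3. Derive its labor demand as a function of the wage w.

H(w) = 13824/w³

MP_H = (2/3)·12·H^(-1/3) = 8·H^(-1/3).
Setting P·MP_H = w: 24·H^(-1/3) = w.
Solving for H: H^(-1/3) = w/24, so H = (24/w)^(3).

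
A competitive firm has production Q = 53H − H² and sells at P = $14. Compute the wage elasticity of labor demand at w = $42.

ε = -0.06

From P·MP_H = w with MP_H = 53 − 2H, labor demand is H(w) = (53 − w/14)/2.
dH/dw = −1/(28) = -1/28.
At w = 42, H = 25, so ε = (dH/dw)·(w/H) = (-1/28)·(42/25) = -0.06.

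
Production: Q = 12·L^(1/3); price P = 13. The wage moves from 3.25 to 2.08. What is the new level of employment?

L* = 125

From P·MP_L = w with MP_L = 4·L^(-2/3), the labor demand is L(w) = (52/w)^(3/2).
At w = 3.25: L = 64. At w = 2.08: L = 125.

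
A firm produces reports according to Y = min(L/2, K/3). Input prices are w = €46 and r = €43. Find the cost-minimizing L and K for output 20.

With a fixed-proportions technology, the cost-minimizing bundle uses no slack in either input: L/2 = K/3 = Y.
So L = 2·20 = 40 and K = 3·20 = 60.

L* = 40, K* = 60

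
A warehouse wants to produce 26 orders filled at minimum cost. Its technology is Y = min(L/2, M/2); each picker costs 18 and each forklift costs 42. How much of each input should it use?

With a fixed-proportions technology, the cost-minimizing bundle uses no slack in either input: L/2 = M/2 = Y.
So L = 2·26 = 52 and M = 2·26 = 52.

L* = 52, M* = 52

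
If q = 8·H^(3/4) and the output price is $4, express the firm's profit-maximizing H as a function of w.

MP_H = (3/4)·8·H^(-1/4) = 6·H^(-1/4).
Setting P·MP_H = w: 24·H^(-1/4) = w.
Solving for H: H^(-1/4) = w/24, so H = (24/w)^(4).

H(w) = 331776/w^(4)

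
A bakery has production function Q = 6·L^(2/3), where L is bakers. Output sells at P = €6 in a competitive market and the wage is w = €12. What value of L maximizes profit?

MP_L = (2/3)·6·L^(-1/3) = 4·L^(-1/3).
Profit maximization for a price taker requires P·MP_L = w: 6·4·L^(-1/3) = 12.
So L^(-1/3) = 0.5, which gives L = 8.

L* = 8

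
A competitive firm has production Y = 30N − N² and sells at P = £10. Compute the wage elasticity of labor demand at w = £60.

From P·MP_N = w with MP_N = 30 − 2N, labor demand is N(w) = (30 − w/10)/2.
dN/dw = −1/(20) = -0.05.
At w = 60, N = 12, so ε = (dN/dw)·(w/N) = (-0.05)·(60/12) = -0.25.

ε = -0.25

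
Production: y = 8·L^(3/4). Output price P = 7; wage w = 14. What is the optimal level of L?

L* = 81

MP_L = (3/4)·8·L^(-1/4) = 6·L^(-1/4).
Profit maximization for a price taker requires P·MP_L = w: 7·6·L^(-1/4) = 14.
So L^(-1/4) = 1/3, which gives L = 81.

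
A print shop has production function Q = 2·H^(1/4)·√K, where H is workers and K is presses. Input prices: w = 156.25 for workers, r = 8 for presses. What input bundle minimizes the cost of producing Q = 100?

Cost minimization requires the marginal rate of technical substitution to equal the input-price ratio: MP_H/MP_K = w/r.
Here MP_H/MP_K = (1/4)·(K/H)/(1/2) = 0.5·(K/H). Setting this equal to 156.25/8 = 19.53125 gives K = 39.0625H.
Substituting into Q = 100: 2·H^(1/4)·(39.0625H)^(1/2) = 100.
Solving, H = 16 and K = 625.

H* = 16, K* = 625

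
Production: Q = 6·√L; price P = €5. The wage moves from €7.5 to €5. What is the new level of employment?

L* = 9

From P·MP_L = w with MP_L = 3·L^(-1/2), the labor demand is L(w) = (15/w)^(2).
At w = 7.5: L = 4. At w = 5: L = 9.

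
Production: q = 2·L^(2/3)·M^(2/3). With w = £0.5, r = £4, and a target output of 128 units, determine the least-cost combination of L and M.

L* = 64, M* = 8

Cost minimization requires the marginal rate of technical substitution to equal the input-price ratio: MP_L/MP_M = w/r.
Here MP_L/MP_M = (2/3)·(M/L)/(2/3) = (M/L). Setting this equal to 0.5/4 = 0.125 gives M = 0.125L.
Substituting into q = 128: 2·L^(2/3)·(0.125L)^(2/3) = 128.
Solving, L = 64 and M = 8.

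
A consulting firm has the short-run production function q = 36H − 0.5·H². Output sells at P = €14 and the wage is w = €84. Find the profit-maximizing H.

H* = 30

The marginal product of H is MP_H = 36 − H.
A price-taking firm hires until the value of the marginal product equals the wage: P·MP_H = w, so 14·(36 − H) = 84.
Then 36 − H = 6, giving H = 30.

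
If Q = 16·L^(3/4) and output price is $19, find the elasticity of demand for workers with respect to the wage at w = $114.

MP_L = (3/4)·16·L^(-1/4), so P·MP_L = w gives 228·L^(-1/4) = w.
Solving, L(w) = (228/w)^(4). This is a constant-elasticity form: L ∝ w^(−4), so ε = −4.

ε = -4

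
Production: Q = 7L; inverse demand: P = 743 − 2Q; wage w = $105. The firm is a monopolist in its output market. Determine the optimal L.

L* = 26

Marginal revenue from the inverse demand is MR = 743 − 4Q.
The marginal product is MP_L = 7.
A monopolist hires until marginal revenue product equals the wage: MR·MP_L = w.
(743 − 28L)·7 = 105, so L = 26.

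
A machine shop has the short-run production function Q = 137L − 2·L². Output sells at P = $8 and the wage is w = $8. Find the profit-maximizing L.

L* = 34

The marginal product of L is MP_L = 137 − 4L.
A price-taking firm hires until the value of the marginal product equals the wage: P·MP_L = w, so 8·(137 − 4L) = 8.
Then 137 − 4L = 1, giving L = 34.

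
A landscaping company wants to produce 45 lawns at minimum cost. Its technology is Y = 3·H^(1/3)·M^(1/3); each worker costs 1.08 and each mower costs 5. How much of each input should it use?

H* = 125, M* = 27

Cost minimization requires the marginal rate of technical substitution to equal the input-price ratio: MP_H/MP_M = w/r.
Here MP_H/MP_M = (1/3)·(M/H)/(1/3) = (M/H). Setting this equal to 1.08/5 = 0.216 gives M = 0.216H.
Substituting into Y = 45: 3·H^(1/3)·(0.216H)^(1/3) = 45.
Solving, H = 125 and M = 27.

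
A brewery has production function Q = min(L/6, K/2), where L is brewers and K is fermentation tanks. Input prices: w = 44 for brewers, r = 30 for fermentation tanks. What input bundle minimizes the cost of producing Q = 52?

L* = 312, K* = 104

With a fixed-proportions technology, the cost-minimizing bundle uses no slack in either input: L/6 = K/2 = Q.
So L = 6·52 = 312 and K = 2·52 = 104.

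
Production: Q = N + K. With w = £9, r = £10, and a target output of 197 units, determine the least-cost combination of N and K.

N* = 197, K* = 0

The inputs are perfect substitutes, so the firm uses whichever has the lower cost per unit of output.
Cost per unit of output via N is 9; via K it is 10. N is cheaper.
Producing Q = 197 with N alone: N = 197, K = 0.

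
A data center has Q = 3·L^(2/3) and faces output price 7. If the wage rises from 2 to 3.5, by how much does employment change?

ΔL = -279

From P·MP_L = w with MP_L = 2·L^(-1/3), the labor demand is L(w) = (14/w)^(3).
At w = 2: L = 343. At w = 3.5: L = 64.
ΔL = 64 − 343 = -279.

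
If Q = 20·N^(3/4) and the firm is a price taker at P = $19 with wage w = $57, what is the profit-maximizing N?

MP_N = (3/4)·20·N^(-1/4) = 15·N^(-1/4).
Profit maximization for a price taker requires P·MP_N = w: 19·15·N^(-1/4) = 57.
So N^(-1/4) = 0.2, which gives N = 625.

N* = 625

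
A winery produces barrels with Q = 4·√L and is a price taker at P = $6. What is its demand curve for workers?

L(w) = 144/w²

MP_L = (1/2)·4·L^(-1/2) = 2·L^(-1/2).
Setting P·MP_L = w: 12·L^(-1/2) = w.
Solving for L: L^(-1/2) = w/12, so L = (12/w)^(2).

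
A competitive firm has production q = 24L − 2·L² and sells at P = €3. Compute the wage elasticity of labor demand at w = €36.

From P·MP_L = w with MP_L = 24 − 4L, labor demand is L(w) = (24 − w/3)/4.
dL/dw = −1/(12) = -1/12.
At w = 36, L = 3, so ε = (dL/dw)·(w/L) = (-1/12)·(36/3) = -1.

ε = -1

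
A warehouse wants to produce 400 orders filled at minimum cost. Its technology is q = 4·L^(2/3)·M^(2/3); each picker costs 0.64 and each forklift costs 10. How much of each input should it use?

L* = 125, M* = 8

Cost minimization requires the marginal rate of technical substitution to equal the input-price ratio: MP_L/MP_M = w/r.
Here MP_L/MP_M = (2/3)·(M/L)/(2/3) = (M/L). Setting this equal to 0.64/10 = 0.064 gives M = 0.064L.
Substituting into q = 400: 4·L^(2/3)·(0.064L)^(2/3) = 400.
Solving, L = 125 and M = 8.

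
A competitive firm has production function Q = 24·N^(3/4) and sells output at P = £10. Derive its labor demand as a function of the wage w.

MP_N = (3/4)·24·N^(-1/4) = 18·N^(-1/4).
Setting P·MP_N = w: 180·N^(-1/4) = w.
Solving for N: N^(-1/4) = w/180, so N = (180/w)^(4).

N(w) = (180/w)^(4)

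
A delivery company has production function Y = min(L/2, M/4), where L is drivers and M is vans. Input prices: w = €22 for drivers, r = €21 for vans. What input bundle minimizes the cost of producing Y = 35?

L* = 70, M* = 140

With a fixed-proportions technology, the cost-minimizing bundle uses no slack in either input: L/2 = M/4 = Y.
So L = 2·35 = 70 and M = 4·35 = 140.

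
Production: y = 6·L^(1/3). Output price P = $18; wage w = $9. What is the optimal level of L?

MP_L = (1/3)·6·L^(-2/3) = 2·L^(-2/3).
Profit maximization for a price taker requires P·MP_L = w: 18·2·L^(-2/3) = 9.
So L^(-2/3) = 0.25, which gives L = 8.

L* = 8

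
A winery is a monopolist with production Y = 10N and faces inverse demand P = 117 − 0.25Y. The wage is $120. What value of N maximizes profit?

N* = 21

Marginal revenue from the inverse demand is MR = 117 − 0.5Y.
The marginal product is MP_N = 10.
A monopolist hires until marginal revenue product equals the wage: MR·MP_N = w.
(117 − 5N)·10 = 120, so N = 21.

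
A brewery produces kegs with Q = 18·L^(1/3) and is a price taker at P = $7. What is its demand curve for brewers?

MP_L = (1/3)·18·L^(-2/3) = 6·L^(-2/3).
Setting P·MP_L = w: 42·L^(-2/3) = w.
Solving for L: L^(-2/3) = w/42, so L = (42/w)^(3/2).

L(w) = (42/w)^(3/2)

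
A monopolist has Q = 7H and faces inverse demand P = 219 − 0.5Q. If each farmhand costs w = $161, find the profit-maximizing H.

Marginal revenue from the inverse demand is MR = 219 − Q.
The marginal product is MP_H = 7.
A monopolist hires until marginal revenue product equals the wage: MR·MP_H = w.
(219 − 7H)·7 = 161, so H = 28.

H* = 28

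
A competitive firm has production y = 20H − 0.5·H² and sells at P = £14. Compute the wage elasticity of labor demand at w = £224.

From P·MP_H = w with MP_H = 20 − H, labor demand is H(w) = 20 − w/14.
dH/dw = −1/(14) = -1/14.
At w = 224, H = 4, so ε = (dH/dw)·(w/H) = (-1/14)·(224/4) = -4.

ε = -4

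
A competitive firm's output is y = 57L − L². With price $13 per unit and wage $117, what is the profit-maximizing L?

The marginal product of L is MP_L = 57 − 2L.
A price-taking firm hires until the value of the marginal product equals the wage: P·MP_L = w, so 13·(57 − 2L) = 117.
Then 57 − 2L = 9, giving L = 24.

L* = 24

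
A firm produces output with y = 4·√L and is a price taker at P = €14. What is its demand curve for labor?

MP_L = (1/2)·4·L^(-1/2) = 2·L^(-1/2).
Setting P·MP_L = w: 28·L^(-1/2) = w.
Solving for L: L^(-1/2) = w/28, so L = (28/w)^(2).

L(w) = 784/w²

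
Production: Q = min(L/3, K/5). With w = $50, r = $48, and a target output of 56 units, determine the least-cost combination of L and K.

L* = 168, K* = 280

With a fixed-proportions technology, the cost-minimizing bundle uses no slack in either input: L/3 = K/5 = Q.
So L = 3·56 = 168 and K = 5·56 = 280.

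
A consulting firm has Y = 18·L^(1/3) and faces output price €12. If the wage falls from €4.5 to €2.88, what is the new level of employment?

From P·MP_L = w with MP_L = 6·L^(-2/3), the labor demand is L(w) = (72/w)^(3/2).
At w = 4.5: L = 64. At w = 2.88: L = 125.

L* = 125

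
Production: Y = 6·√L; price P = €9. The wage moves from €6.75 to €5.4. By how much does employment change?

ΔL = 9

From P·MP_L = w with MP_L = 3·L^(-1/2), the labor demand is L(w) = (27/w)^(2).
At w = 6.75: L = 16. At w = 5.4: L = 25.
ΔL = 25 − 16 = 9.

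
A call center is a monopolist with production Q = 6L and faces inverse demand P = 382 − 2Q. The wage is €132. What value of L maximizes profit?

L* = 15

Marginal revenue from the inverse demand is MR = 382 − 4Q.
The marginal product is MP_L = 6.
A monopolist hires until marginal revenue product equals the wage: MR·MP_L = w.
(382 − 24L)·6 = 132, so L = 15.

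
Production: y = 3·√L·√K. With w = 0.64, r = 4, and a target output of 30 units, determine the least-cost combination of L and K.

Cost minimization requires the marginal rate of technical substitution to equal the input-price ratio: MP_L/MP_K = w/r.
Here MP_L/MP_K = (1/2)·(K/L)/(1/2) = (K/L). Setting this equal to 0.64/4 = 0.16 gives K = 0.16L.
Substituting into y = 30: 3·L^(1/2)·(0.16L)^(1/2) = 30.
Solving, L = 25 and K = 4.

L* = 25, K* = 4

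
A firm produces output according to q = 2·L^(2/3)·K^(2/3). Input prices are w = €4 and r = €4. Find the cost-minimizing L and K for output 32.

L* = 8, K* = 8

Cost minimization requires the marginal rate of technical substitution to equal the input-price ratio: MP_L/MP_K = w/r.
Here MP_L/MP_K = (2/3)·(K/L)/(2/3) = (K/L). Setting this equal to 4/4 = 1 gives K = L.
Substituting into q = 32: 2·L^(2/3)·(L)^(2/3) = 32.
Solving, L = 8 and K = 8.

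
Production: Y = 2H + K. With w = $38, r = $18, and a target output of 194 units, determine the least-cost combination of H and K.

H* = 0, K* = 194

The inputs are perfect substitutes, so the firm uses whichever has the lower cost per unit of output.
Cost per unit of output via H is 19; via K it is 18. K is cheaper.
Producing Y = 194 with K alone: H = 0, K = 194.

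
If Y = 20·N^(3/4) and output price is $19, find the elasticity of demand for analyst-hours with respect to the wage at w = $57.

MP_N = (3/4)·20·N^(-1/4), so P·MP_N = w gives 285·N^(-1/4) = w.
Solving, N(w) = (285/w)^(4). This is a constant-elasticity form: N ∝ w^(−4), so ε = −4.

ε = -4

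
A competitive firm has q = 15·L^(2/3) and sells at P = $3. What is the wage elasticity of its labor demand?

ε = -3

MP_L = (2/3)·15·L^(-1/3), so P·MP_L = w gives 30·L^(-1/3) = w.
Solving, L(w) = (30/w)^(3). This is a constant-elasticity form: L ∝ w^(−3), so ε = −3.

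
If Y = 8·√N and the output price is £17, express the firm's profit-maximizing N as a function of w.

MP_N = (1/2)·8·N^(-1/2) = 4·N^(-1/2).
Setting P·MP_N = w: 68·N^(-1/2) = w.
Solving for N: N^(-1/2) = w/68, so N = (68/w)^(2).

N(w) = 4624/w²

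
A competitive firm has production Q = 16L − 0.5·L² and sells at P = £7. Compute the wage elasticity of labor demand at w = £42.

From P·MP_L = w with MP_L = 16 − L, labor demand is L(w) = 16 − w/7.
dL/dw = −1/(7) = -1/7.
At w = 42, L = 10, so ε = (dL/dw)·(w/L) = (-1/7)·(42/10) = -0.6.

ε = -0.6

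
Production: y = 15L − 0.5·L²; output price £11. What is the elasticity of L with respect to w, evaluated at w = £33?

ε = -0.25

From P·MP_L = w with MP_L = 15 − L, labor demand is L(w) = 15 − w/11.
dL/dw = −1/(11) = -1/11.
At w = 33, L = 12, so ε = (dL/dw)·(w/L) = (-1/11)·(33/12) = -0.25.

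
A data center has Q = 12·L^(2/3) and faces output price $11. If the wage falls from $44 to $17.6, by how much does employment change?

ΔL = 117

From P·MP_L = w with MP_L = 8·L^(-1/3), the labor demand is L(w) = (88/w)^(3).
At w = 44: L = 8. At w = 17.6: L = 125.
ΔL = 125 − 8 = 117.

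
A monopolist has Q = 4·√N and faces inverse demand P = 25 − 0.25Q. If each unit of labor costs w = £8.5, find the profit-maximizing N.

Marginal revenue from the inverse demand is MR = 25 − 0.5Q.
The marginal product is MP_N = 2·N^(-1/2).
A monopolist hires until marginal revenue product equals the wage: MR·MP_N = w.
At N, Q = 4·√N. Substituting and solving: (25 − 2·√N)·2·N^(-1/2) = 8.5 gives N = 16.

N* = 16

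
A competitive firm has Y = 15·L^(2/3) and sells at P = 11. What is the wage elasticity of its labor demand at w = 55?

ε = -3

MP_L = (2/3)·15·L^(-1/3), so P·MP_L = w gives 110·L^(-1/3) = w.
Solving, L(w) = (110/w)^(3). This is a constant-elasticity form: L ∝ w^(−3), so ε = −3.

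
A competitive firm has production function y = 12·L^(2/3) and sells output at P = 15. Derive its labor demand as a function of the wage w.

L(w) = 1728000/w³

MP_L = (2/3)·12·L^(-1/3) = 8·L^(-1/3).
Setting P·MP_L = w: 120·L^(-1/3) = w.
Solving for L: L^(-1/3) = w/120, so L = (120/w)^(3).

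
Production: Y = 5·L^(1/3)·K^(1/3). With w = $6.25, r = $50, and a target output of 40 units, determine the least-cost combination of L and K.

L* = 64, K* = 8

Cost minimization requires the marginal rate of technical substitution to equal the input-price ratio: MP_L/MP_K = w/r.
Here MP_L/MP_K = (1/3)·(K/L)/(1/3) = (K/L). Setting this equal to 6.25/50 = 0.125 gives K = 0.125L.
Substituting into Y = 40: 5·L^(1/3)·(0.125L)^(1/3) = 40.
Solving, L = 64 and K = 8.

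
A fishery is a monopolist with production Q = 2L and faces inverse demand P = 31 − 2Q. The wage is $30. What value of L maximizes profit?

L* = 2

Marginal revenue from the inverse demand is MR = 31 − 4Q.
The marginal product is MP_L = 2.
A monopolist hires until marginal revenue product equals the wage: MR·MP_L = w.
(31 − 8L)·2 = 30, so L = 2.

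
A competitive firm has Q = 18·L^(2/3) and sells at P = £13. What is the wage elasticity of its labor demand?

MP_L = (2/3)·18·L^(-1/3), so P·MP_L = w gives 156·L^(-1/3) = w.
Solving, L(w) = (156/w)^(3). This is a constant-elasticity form: L ∝ w^(−3), so ε = −3.

ε = -3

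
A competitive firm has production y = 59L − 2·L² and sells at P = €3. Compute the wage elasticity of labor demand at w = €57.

ε = -0.475

From P·MP_L = w with MP_L = 59 − 4L, labor demand is L(w) = (59 − w/3)/4.
dL/dw = −1/(12) = -1/12.
At w = 57, L = 10, so ε = (dL/dw)·(w/L) = (-1/12)·(57/10) = -0.475.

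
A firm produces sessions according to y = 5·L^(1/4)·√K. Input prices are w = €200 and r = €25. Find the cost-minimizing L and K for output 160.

Cost minimization requires the marginal rate of technical substitution to equal the input-price ratio: MP_L/MP_K = w/r.
Here MP_L/MP_K = (1/4)·(K/L)/(1/2) = 0.5·(K/L). Setting this equal to 200/25 = 8 gives K = 16L.
Substituting into y = 160: 5·L^(1/4)·(16L)^(1/2) = 160.
Solving, L = 16 and K = 256.

L* = 16, K* = 256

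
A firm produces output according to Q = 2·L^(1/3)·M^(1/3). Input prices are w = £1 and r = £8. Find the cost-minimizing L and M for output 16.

Cost minimization requires the marginal rate of technical substitution to equal the input-price ratio: MP_L/MP_M = w/r.
Here MP_L/MP_M = (1/3)·(M/L)/(1/3) = (M/L). Setting this equal to 1/8 = 0.125 gives M = 0.125L.
Substituting into Q = 16: 2·L^(1/3)·(0.125L)^(1/3) = 16.
Solving, L = 64 and M = 8.

L* = 64, M* = 8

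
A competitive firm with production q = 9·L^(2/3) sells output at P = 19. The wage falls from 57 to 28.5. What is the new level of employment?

From P·MP_L = w with MP_L = 6·L^(-1/3), the labor demand is L(w) = (114/w)^(3).
At w = 57: L = 8. At w = 28.5: L = 64.

L* = 64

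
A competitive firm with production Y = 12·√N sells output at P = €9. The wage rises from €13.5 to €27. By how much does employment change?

ΔN = -12

From P·MP_N = w with MP_N = 6·N^(-1/2), the labor demand is N(w) = (54/w)^(2).
At w = 13.5: N = 16. At w = 27: N = 4.
ΔN = 4 − 16 = -12.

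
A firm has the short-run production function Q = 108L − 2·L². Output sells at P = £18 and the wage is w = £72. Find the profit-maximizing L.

L* = 26

The marginal product of L is MP_L = 108 − 4L.
A price-taking firm hires until the value of the marginal product equals the wage: P·MP_L = w, so 18·(108 − 4L) = 72.
Then 108 − 4L = 4, giving L = 26.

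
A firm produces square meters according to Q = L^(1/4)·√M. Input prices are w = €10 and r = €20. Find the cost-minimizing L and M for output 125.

Cost minimization requires the marginal rate of technical substitution to equal the input-price ratio: MP_L/MP_M = w/r.
Here MP_L/MP_M = (1/4)·(M/L)/(1/2) = 0.5·(M/L). Setting this equal to 10/20 = 0.5 gives M = L.
Substituting into Q = 125: L^(1/4)·(L)^(1/2) = 125.
Solving, L = 625 and M = 625.

L* = 625, M* = 625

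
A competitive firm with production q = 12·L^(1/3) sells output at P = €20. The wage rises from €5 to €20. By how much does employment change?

ΔL = -56

From P·MP_L = w with MP_L = 4·L^(-2/3), the labor demand is L(w) = (80/w)^(3/2).
At w = 5: L = 64. At w = 20: L = 8.
ΔL = 8 − 64 = -56.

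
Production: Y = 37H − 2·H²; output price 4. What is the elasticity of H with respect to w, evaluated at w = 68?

From P·MP_H = w with MP_H = 37 − 4H, labor demand is H(w) = (37 − w/4)/4.
dH/dw = −1/(16) = -0.0625.
At w = 68, H = 5, so ε = (dH/dw)·(w/H) = (-0.0625)·(68/5) = -0.85.

ε = -0.85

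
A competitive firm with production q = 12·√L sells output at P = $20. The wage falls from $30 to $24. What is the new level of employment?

L* = 25

From P·MP_L = w with MP_L = 6·L^(-1/2), the labor demand is L(w) = (120/w)^(2).
At w = 30: L = 16. At w = 24: L = 25.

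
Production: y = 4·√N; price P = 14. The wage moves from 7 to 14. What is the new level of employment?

N* = 4

From P·MP_N = w with MP_N = 2·N^(-1/2), the labor demand is N(w) = (28/w)^(2).
At w = 7: N = 16. At w = 14: N = 4.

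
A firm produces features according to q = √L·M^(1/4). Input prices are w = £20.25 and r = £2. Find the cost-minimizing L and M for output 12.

Cost minimization requires the marginal rate of technical substitution to equal the input-price ratio: MP_L/MP_M = w/r.
Here MP_L/MP_M = (1/2)·(M/L)/(1/4) = 2·(M/L). Setting this equal to 20.25/2 = 10.125 gives M = 5.0625L.
Substituting into q = 12: L^(1/2)·(5.0625L)^(1/4) = 12.
Solving, L = 16 and M = 81.

L* = 16, M* = 81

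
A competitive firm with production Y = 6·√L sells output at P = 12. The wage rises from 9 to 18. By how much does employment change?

ΔL = -12

From P·MP_L = w with MP_L = 3·L^(-1/2), the labor demand is L(w) = (36/w)^(2).
At w = 9: L = 16. At w = 18: L = 4.
ΔL = 4 − 16 = -12.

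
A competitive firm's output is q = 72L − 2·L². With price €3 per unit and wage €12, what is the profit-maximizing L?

The marginal product of L is MP_L = 72 − 4L.
A price-taking firm hires until the value of the marginal product equals the wage: P·MP_L = w, so 3·(72 − 4L) = 12.
Then 72 − 4L = 4, giving L = 17.

L* = 17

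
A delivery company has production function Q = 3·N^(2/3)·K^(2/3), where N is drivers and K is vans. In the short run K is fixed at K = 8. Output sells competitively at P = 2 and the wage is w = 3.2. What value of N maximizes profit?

With K = 8, MP_N = (2/3)·3·N^(-1/3)·8^(2/3) = 8·N^(-1/3).
Profit maximization for a price taker requires P·MP_N = w: 2·8·N^(-1/3) = 3.2.
So N^(-1/3) = 0.2, which gives N = 125.

N* = 125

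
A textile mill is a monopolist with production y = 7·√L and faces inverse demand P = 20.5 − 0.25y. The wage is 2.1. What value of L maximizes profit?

Marginal revenue from the inverse demand is MR = 20.5 − 0.5y.
The marginal product is MP_L = 3.5·L^(-1/2).
A monopolist hires until marginal revenue product equals the wage: MR·MP_L = w.
At L, y = 7·√L. Substituting and solving: (20.5 − 3.5·√L)·3.5·L^(-1/2) = 2.1 gives L = 25.

L* = 25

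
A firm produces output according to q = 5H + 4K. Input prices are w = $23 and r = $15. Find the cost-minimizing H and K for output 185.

The inputs are perfect substitutes, so the firm uses whichever has the lower cost per unit of output.
Cost per unit of output via H is w/5 = 4.6; via K it is r/4 = 3.75. K is cheaper.
Producing q = 185 with K alone: H = 0, K = 46.25.

H* = 0, K* = 46.25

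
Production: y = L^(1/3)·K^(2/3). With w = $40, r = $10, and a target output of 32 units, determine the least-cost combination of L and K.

Cost minimization requires the marginal rate of technical substitution to equal the input-price ratio: MP_L/MP_K = w/r.
Here MP_L/MP_K = (1/3)·(K/L)/(2/3) = 0.5·(K/L). Setting this equal to 40/10 = 4 gives K = 8L.
Substituting into y = 32: L^(1/3)·(8L)^(2/3) = 32.
Solving, L = 8 and K = 64.

L* = 8, K* = 64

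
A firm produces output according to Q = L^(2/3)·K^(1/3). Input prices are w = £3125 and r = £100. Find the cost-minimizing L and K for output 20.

L* = 8, K* = 125

Cost minimization requires the marginal rate of technical substitution to equal the input-price ratio: MP_L/MP_K = w/r.
Here MP_L/MP_K = (2/3)·(K/L)/(1/3) = 2·(K/L). Setting this equal to 3125/100 = 31.25 gives K = 15.625L.
Substituting into Q = 20: L^(2/3)·(15.625L)^(1/3) = 20.
Solving, L = 8 and K = 125.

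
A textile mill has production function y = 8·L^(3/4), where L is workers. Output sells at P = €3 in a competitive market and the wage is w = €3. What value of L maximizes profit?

MP_L = (3/4)·8·L^(-1/4) = 6·L^(-1/4).
Profit maximization for a price taker requires P·MP_L = w: 3·6·L^(-1/4) = 3.
So L^(-1/4) = 1/6, which gives L = 1296.

L* = 1296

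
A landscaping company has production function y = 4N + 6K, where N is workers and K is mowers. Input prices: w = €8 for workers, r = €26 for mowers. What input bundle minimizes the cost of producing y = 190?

The inputs are perfect substitutes, so the firm uses whichever has the lower cost per unit of output.
Cost per unit of output via N is w/4 = 2; via K it is r/6 = 13/3. N is cheaper.
Producing y = 190 with N alone: N = 47.5, K = 0.

N* = 47.5, K* = 0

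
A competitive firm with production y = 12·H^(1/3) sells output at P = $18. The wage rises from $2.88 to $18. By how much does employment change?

From P·MP_H = w with MP_H = 4·H^(-2/3), the labor demand is H(w) = (72/w)^(3/2).
At w = 2.88: H = 125. At w = 18: H = 8.
ΔH = 8 − 125 = -117.

ΔH = -117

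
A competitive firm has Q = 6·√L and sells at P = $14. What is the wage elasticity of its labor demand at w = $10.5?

ε = -2

MP_L = (1/2)·6·L^(-1/2), so P·MP_L = w gives 42·L^(-1/2) = w.
Solving, L(w) = (42/w)^(2). This is a constant-elasticity form: L ∝ w^(−2), so ε = −2.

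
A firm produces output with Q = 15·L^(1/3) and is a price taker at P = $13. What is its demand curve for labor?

MP_L = (1/3)·15·L^(-2/3) = 5·L^(-2/3).
Setting P·MP_L = w: 65·L^(-2/3) = w.
Solving for L: L^(-2/3) = w/65, so L = (65/w)^(3/2).

L(w) = (65/w)^(3/2)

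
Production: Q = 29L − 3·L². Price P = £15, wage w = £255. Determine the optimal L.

L* = 2

The marginal product of L is MP_L = 29 − 6L.
A price-taking firm hires until the value of the marginal product equals the wage: P·MP_L = w, so 15·(29 − 6L) = 255.
Then 29 − 6L = 17, giving L = 2.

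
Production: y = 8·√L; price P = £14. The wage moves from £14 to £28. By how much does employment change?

ΔL = -12

From P·MP_L = w with MP_L = 4·L^(-1/2), the labor demand is L(w) = (56/w)^(2).
At w = 14: L = 16. At w = 28: L = 4.
ΔL = 4 − 16 = -12.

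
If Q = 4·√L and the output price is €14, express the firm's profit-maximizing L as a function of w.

MP_L = (1/2)·4·L^(-1/2) = 2·L^(-1/2).
Setting P·MP_L = w: 28·L^(-1/2) = w.
Solving for L: L^(-1/2) = w/28, so L = (28/w)^(2).

L(w) = 784/w²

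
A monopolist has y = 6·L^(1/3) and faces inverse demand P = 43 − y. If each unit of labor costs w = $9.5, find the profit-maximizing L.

L* = 8

Marginal revenue from the inverse demand is MR = 43 − 2y.
The marginal product is MP_L = 2·L^(-2/3).
A monopolist hires until marginal revenue product equals the wage: MR·MP_L = w.
At L, y = 6·L^(1/3). Substituting and solving: (43 − 12·L^(1/3))·2·L^(-2/3) = 9.5 gives L = 8.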